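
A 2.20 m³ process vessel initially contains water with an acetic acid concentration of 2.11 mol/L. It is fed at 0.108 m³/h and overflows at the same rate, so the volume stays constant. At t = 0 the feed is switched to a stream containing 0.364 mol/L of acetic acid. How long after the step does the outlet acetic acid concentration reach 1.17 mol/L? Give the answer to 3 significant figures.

15.7 h

Species balance: V dC/dt = Q(C_in − C) ⇒ τ = V/Q = 20.370 h.
C(t) = C_in + (C₀ − C_in) e^(−t/τ). Set C = 1.17 and solve for t:
e^(−t/τ) = (C − C_in)/(C₀ − C_in) = (1.17 − 0.364)/(2.11 − 0.364) = 0.46163
t = −τ ln(…) = 20.370 × 0.77300 = 15.746 h.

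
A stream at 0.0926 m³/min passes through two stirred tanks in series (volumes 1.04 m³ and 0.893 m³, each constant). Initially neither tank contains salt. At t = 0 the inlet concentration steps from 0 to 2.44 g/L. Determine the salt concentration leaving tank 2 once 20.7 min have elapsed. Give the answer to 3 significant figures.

1.44 g/L

Each tank obeys Vᵢ dCᵢ/dt = Q(Cᵢ₋₁ − Cᵢ), so τᵢ = Vᵢ/Q.
τ₁ = 1.04/0.0926 = 11.231 min; τ₂ = 0.893/0.0926 = 9.6436 min.
Solving the cascade with C₁(0)=C₂(0)=0 gives C₂(t) = C_in[1 − (τ₁ e^(−t/τ₁) − τ₂ e^(−t/τ₂))/(τ₁ − τ₂)].
At t = 20.7: e^(−t/τ₁) = 0.15833, e^(−t/τ₂) = 0.11689.
C₂ = 2.44·[1 − (11.231·0.15833 − 9.6436·0.11689)/(1.5875)] = 2.44·0.58997 = 1.4395 g/L.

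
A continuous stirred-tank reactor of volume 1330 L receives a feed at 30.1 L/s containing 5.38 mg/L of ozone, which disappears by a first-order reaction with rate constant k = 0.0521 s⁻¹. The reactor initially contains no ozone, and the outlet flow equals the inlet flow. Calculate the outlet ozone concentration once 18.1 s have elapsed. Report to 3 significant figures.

Species balance: V dC/dt = Q C_in − Q C − k V C.
This is linear with rate a = Q/V + k = 0.074732 s⁻¹.
C_ss = Q C_in/(Q + kV) = 1.6293 mg/L; C(t) = C_ss + (C₀ − C_ss) e^(−a t).
C(18.1) = 1.6293 + (-1.6293)·e^(−0.074732·18.1) = 1.6293 + (-1.6293)·0.25856 = 1.2080 mg/L.

1.21 mg/L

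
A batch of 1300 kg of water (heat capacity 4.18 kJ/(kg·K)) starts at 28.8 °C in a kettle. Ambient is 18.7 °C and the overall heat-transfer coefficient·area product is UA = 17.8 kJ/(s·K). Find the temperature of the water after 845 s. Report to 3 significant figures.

Unsteady energy balance on the tank contents: M c_p dT/dt = −UA(T − T_amb).
dT/dt = (T_ss − T)/τ with T_ss = T_amb = 18.700 °C, τ = M c_p/UA = 1300·4.18/17.8 = 305.28 s.
Solution: T(t) = T_ss + (T₀ − T_ss) e^(−t/τ).
T(845) = 18.700 + (10.100)·0.062791 = 19.334 °C.

19.3 °C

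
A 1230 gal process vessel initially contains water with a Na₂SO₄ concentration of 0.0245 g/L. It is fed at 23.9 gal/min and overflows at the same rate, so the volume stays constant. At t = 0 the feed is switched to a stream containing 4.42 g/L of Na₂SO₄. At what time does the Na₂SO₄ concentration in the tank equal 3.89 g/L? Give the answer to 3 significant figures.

109 min

Unsteady species balance (constant V, well mixed): V dC/dt = Q(C_in − C), so τ = V/Q = 51.464 min.
C(t) = C_in + (C₀ − C_in) e^(−t/τ). Set C = 3.89 and solve for t:
e^(−t/τ) = (C − C_in)/(C₀ − C_in) = (3.89 − 4.42)/(0.0245 − 4.42) = 0.12058
t = −τ ln(…) = 51.464 × 2.1155 = 108.87 min.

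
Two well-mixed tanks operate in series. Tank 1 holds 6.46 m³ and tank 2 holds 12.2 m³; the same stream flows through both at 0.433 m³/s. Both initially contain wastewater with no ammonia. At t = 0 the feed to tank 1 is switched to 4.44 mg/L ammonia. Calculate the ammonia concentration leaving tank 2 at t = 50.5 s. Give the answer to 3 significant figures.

Time constants: τᵢ = Vᵢ/Q for each well-mixed tank.
τ₁ = 6.46/0.433 = 14.919 s; τ₂ = 12.2/0.433 = 28.176 s.
Solving the cascade with C₁(0)=C₂(0)=0 gives C₂(t) = C_in[1 − (τ₁ e^(−t/τ₁) − τ₂ e^(−t/τ₂))/(τ₁ − τ₂)].
At t = 50.5: e^(−t/τ₁) = 0.033881, e^(−t/τ₂) = 0.16657.
C₂ = 4.44·[1 − (14.919·0.033881 − 28.176·0.16657)/(-13.256)] = 4.44·0.68410 = 3.0374 mg/L.

3.04 mg/L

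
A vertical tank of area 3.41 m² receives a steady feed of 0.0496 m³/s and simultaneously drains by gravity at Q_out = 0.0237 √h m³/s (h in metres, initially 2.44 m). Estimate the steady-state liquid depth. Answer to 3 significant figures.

4.38 m

Level balance: A dh/dt = 0.0496 − 0.0237 √h. Setting dh/dt = 0:
Q_in = 0.0237 √h_ss ⇒ √h_ss = 0.0496/0.0237 = 2.0928.
h_ss = 2.0928² = 4.3799 m. (Since h₀ = 2.44 m < h_ss, the level will rise toward this value.)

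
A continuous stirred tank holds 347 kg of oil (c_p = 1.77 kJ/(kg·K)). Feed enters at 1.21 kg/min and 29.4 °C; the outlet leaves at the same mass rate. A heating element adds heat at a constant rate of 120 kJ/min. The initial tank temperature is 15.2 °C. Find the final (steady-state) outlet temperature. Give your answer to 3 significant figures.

85.4 °C

Heat balance on the well-mixed liquid: M c_p dT/dt = ṁ c_p (T_in − T) + 120.
At steady state dT/dt = 0 ⇒ T_ss = T_in + Q̇/(ṁ c_p) = 29.4 + 120/(1.21·1.77) = 85.430 °C.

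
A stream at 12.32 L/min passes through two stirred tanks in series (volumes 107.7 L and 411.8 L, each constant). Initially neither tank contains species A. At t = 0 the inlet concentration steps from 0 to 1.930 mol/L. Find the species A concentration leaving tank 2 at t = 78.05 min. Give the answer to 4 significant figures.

Each tank obeys Vᵢ dCᵢ/dt = Q(Cᵢ₋₁ − Cᵢ), so τᵢ = Vᵢ/Q.
τ₁ = 107.7/12.32 = 8.74188 min; τ₂ = 411.8/12.32 = 33.4253 min.
Solving the cascade with C₁(0)=C₂(0)=0 gives C₂(t) = C_in[1 − (τ₁ e^(−t/τ₁) − τ₂ e^(−t/τ₂))/(τ₁ − τ₂)].
At t = 78.05: e^(−t/τ₁) = 0.000132586, e^(−t/τ₂) = 0.0968051.
C₂ = 1.930·[1 − (8.74188·0.000132586 − 33.4253·0.0968051)/(-24.6834)] = 1.930·0.868957 = 1.67709 mol/L.

1.677 mol/L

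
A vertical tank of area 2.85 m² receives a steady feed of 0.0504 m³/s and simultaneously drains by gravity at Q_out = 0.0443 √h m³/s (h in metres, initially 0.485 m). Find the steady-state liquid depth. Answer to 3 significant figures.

A dh/dt = Q_in − 0.0443 √h. Steady state requires inflow = outflow:
Q_in = 0.0443 √h_ss ⇒ √h_ss = 0.0504/0.0443 = 1.1377.
h_ss = 1.1377² = 1.2944 m. (Since h₀ = 0.485 m < h_ss, the level will rise toward this value.)

1.29 m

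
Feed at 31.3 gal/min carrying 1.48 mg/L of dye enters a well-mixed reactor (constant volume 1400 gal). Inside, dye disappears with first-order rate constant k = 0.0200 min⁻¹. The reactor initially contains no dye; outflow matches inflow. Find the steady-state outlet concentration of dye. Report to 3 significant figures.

V dC/dt = Q(C_in − C) − k V C.
Steady state (dC/dt = 0): C_ss = Q C_in/(Q + kV) = C_in/(1 + kV/Q).
C_ss = 31.3·1.48/(31.3 + 0.0200·1400) = 46.324/59.300 = 0.78118 mg/L.

0.781 mg/L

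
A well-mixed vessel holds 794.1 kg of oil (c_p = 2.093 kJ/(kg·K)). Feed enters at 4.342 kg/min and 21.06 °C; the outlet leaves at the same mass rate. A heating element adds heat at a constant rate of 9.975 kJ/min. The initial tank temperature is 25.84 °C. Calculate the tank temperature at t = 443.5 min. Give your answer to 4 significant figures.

22.48 °C

Energy balance: M c_p dT/dt = ṁ c_p (T_in − T) + 9.975.
Rearrange: dT/dt = (T_ss − T)/τ with τ = M/ṁ = 182.888 min and T_ss = T_in + Q̇/(ṁ c_p) = 22.1576 °C.
Solution: T(t) = T_ss + (T₀ − T_ss) e^(−t/τ).
T(443.5) = 22.1576 + (3.68238)·e^(−443.5/182.888) = 22.1576 + (3.68238)·0.0884798 = 22.4834 °C.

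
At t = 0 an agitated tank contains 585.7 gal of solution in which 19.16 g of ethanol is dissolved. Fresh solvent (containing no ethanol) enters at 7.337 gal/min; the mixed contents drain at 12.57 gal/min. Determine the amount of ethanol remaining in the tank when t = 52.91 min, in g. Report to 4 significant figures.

Let m(t) be the amount of ethanol. Volume: V(t) = V₀ + (Q_in − Q_out) t = 585.7 − 5.23300 t; V(52.91) = 308.822 gal.
Solute balance: dm/dt = 0 − Q_out C = −Q_out m/V(t).
Separate: dm/m = −Q_out dt/V(t) ⇒ ln(m/m₀) = −(Q_out/(Q_in−Q_out)) ln(V/V₀).
m = m₀ (V₀/V)^(Q_out/(Q_in−Q_out)) = 19.16 × (585.7/308.822)^(-2.40206) = 4.11814 g.

4.118 g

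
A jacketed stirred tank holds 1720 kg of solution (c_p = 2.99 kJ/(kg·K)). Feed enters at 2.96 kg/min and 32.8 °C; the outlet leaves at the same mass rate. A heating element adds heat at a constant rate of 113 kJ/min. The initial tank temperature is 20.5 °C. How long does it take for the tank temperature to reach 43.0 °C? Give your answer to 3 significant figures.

Energy balance: M c_p dT/dt = ṁ c_p (T_in − T) + 113.
τ = M/ṁ = 581.08 min; T_ss = T_in + Q̇/(ṁ c_p) = 45.568 °C.
T(t) = T_ss + (T₀ − T_ss) e^(−t/τ). Set T = 43.0:
e^(−t/τ) = (43.0 − 45.568)/(20.5 − 45.568) = 0.10243
t = −581.08 · ln(0.10243) = 1324.0 min.

1320 min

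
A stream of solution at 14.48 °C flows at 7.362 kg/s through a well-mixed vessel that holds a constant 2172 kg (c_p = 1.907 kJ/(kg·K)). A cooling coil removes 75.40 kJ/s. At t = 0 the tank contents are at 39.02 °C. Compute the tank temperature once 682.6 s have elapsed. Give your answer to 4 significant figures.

M c_p dT/dt = ṁ c_p (T_in − T) − Q̇.
τ = M/ṁ = 295.029 s; T_ss = T_in − Q̇/(ṁ c_p) = 14.48 − 75.40/(7.362·1.907) = 9.10937 °C.
Integrating: T(t) = T_ss + (T₀ − T_ss) e^(−t/τ).
T(682.6) = 9.10937 + (29.9106)·e^(−682.6/295.029) = 9.10937 + (29.9106)·0.0988972 = 12.0675 °C.

12.07 °C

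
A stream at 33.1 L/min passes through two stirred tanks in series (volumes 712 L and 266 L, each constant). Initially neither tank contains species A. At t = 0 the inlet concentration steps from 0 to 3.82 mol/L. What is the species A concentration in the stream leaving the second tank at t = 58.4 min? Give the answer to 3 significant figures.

Species balance on tank i: dCᵢ/dt = (Cᵢ₋₁ − Cᵢ)/τᵢ with τᵢ = Vᵢ/Q.
τ₁ = 712/33.1 = 21.511 min; τ₂ = 266/33.1 = 8.0363 min.
Solving the cascade with C₁(0)=C₂(0)=0 gives C₂(t) = C_in[1 − (τ₁ e^(−t/τ₁) − τ₂ e^(−t/τ₂))/(τ₁ − τ₂)].
At t = 58.4: e^(−t/τ₁) = 0.066209, e^(−t/τ₂) = 0.00069816.
C₂ = 3.82·[1 − (21.511·0.066209 − 8.0363·0.00069816)/(13.474)] = 3.82·0.89472 = 3.4178 mol/L.

3.42 mol/L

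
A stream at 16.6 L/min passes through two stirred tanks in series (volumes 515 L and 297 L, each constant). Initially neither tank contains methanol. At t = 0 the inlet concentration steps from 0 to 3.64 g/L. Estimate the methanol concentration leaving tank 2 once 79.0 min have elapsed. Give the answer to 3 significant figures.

Species balance on tank i: dCᵢ/dt = (Cᵢ₋₁ − Cᵢ)/τᵢ with τᵢ = Vᵢ/Q.
τ₁ = 515/16.6 = 31.024 min; τ₂ = 297/16.6 = 17.892 min.
Tank 1: C₁ = C_in(1 − e^(−t/τ₁)). Tank 2 (τ₁ ≠ τ₂): C₂ = C_in[1 − (τ₁ e^(−t/τ₁) − τ₂ e^(−t/τ₂))/(τ₁ − τ₂)].
At t = 79.0: e^(−t/τ₁) = 0.078363, e^(−t/τ₂) = 0.012089.
C₂ = 3.64·[1 − (31.024·0.078363 − 17.892·0.012089)/(13.133)] = 3.64·0.83135 = 3.0261 g/L.

3.03 g/L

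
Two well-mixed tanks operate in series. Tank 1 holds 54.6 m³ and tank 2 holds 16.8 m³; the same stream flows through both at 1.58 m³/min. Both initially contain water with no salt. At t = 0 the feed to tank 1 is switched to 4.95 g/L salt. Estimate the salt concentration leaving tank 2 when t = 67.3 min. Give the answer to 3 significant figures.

Species balance on tank i: dCᵢ/dt = (Cᵢ₋₁ − Cᵢ)/τᵢ with τᵢ = Vᵢ/Q.
τ₁ = 54.6/1.58 = 34.557 min; τ₂ = 16.8/1.58 = 10.633 min.
Tank 1: C₁ = C_in(1 − e^(−t/τ₁)). Tank 2 (τ₁ ≠ τ₂): C₂ = C_in[1 − (τ₁ e^(−t/τ₁) − τ₂ e^(−t/τ₂))/(τ₁ − τ₂)].
At t = 67.3: e^(−t/τ₁) = 0.14263, e^(−t/τ₂) = 0.0017831.
C₂ = 4.95·[1 − (34.557·0.14263 − 10.633·0.0017831)/(23.924)] = 4.95·0.79477 = 3.9341 g/L.

3.93 g/L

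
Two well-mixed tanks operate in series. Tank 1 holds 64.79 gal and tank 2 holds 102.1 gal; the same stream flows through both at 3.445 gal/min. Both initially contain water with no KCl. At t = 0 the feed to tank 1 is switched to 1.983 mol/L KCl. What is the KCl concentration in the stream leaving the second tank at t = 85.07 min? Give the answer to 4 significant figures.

1.713 mol/L

Each tank obeys Vᵢ dCᵢ/dt = Q(Cᵢ₋₁ − Cᵢ), so τᵢ = Vᵢ/Q.
τ₁ = 64.79/3.445 = 18.8070 min; τ₂ = 102.1/3.445 = 29.6372 min.
Tank 1: C₁ = C_in(1 − e^(−t/τ₁)). Tank 2 (τ₁ ≠ τ₂): C₂ = C_in[1 − (τ₁ e^(−t/τ₁) − τ₂ e^(−t/τ₂))/(τ₁ − τ₂)].
At t = 85.07: e^(−t/τ₁) = 0.0108529, e^(−t/τ₂) = 0.0566772.
C₂ = 1.983·[1 − (18.8070·0.0108529 − 29.6372·0.0566772)/(-10.8302)] = 1.983·0.863747 = 1.71281 mol/L.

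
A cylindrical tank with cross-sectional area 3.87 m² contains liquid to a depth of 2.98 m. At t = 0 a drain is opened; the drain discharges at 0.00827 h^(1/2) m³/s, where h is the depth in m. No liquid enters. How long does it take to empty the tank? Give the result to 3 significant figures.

With no inflow, A dh/dt = −0.00827 √h.
∫ h^(−1/2) dh = −(0.00827/A) ∫ dt, giving 2√h = 2√h₀ − (0.00827/A) t.
Set h = 0: 2√h₀ = (0.00827/A) t_empty ⇒ t_empty = 2A√h₀/0.00827.
t_empty = 2·3.87·√2.98/0.00827 = 7.7400·1.7263/0.00827 = 1615.6 s.

1620 s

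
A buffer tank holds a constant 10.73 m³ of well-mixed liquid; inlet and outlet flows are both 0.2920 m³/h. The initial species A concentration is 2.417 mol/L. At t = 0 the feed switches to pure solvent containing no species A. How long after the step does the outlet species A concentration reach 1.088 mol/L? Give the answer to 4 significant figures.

29.33 h

Species balance: V dC/dt = Q(C_in − C) ⇒ τ = V/Q = 36.7466 h.
C(t) = C_in + (C₀ − C_in) e^(−t/τ). Set C = 1.088 and solve for t:
e^(−t/τ) = (C − C_in)/(C₀ − C_in) = (1.088 − 0)/(2.417 − 0) = 0.450145
t = −τ ln(…) = 36.7466 × 0.798186 = 29.3306 h.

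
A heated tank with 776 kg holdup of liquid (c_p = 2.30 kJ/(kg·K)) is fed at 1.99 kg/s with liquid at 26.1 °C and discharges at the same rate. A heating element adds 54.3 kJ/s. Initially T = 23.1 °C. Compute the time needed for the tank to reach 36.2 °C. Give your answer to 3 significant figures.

831 s

M c_p dT/dt = ṁ c_p (T_in − T) + Q̇.
τ = M/ṁ = 389.95 s; T_ss = T_in + Q̇/(ṁ c_p) = 37.964 °C.
T(t) = T_ss + (T₀ − T_ss) e^(−t/τ). Set T = 36.2:
e^(−t/τ) = (36.2 − 37.964)/(23.1 − 37.964) = 0.11866
t = −389.95 · ln(0.11866) = 831.19 s.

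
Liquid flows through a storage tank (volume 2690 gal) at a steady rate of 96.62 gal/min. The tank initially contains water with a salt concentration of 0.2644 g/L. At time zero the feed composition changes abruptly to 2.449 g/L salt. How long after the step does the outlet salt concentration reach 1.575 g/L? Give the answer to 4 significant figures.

25.51 min

Species balance: V dC/dt = Q(C_in − C) ⇒ τ = V/Q = 27.8410 min.
C(t) = C_in + (C₀ − C_in) e^(−t/τ). Set C = 1.575 and solve for t:
e^(−t/τ) = (C − C_in)/(C₀ − C_in) = (1.575 − 2.449)/(0.2644 − 2.449) = 0.400073
t = −τ ln(…) = 27.8410 × 0.916108 = 25.5054 min.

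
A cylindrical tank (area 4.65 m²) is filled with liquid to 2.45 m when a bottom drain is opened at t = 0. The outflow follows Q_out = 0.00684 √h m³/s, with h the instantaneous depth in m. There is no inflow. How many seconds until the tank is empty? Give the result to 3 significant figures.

Accumulation of liquid (constant cross-section A): A dh/dt = −0.00684 √h.
∫ h^(−1/2) dh = −(0.00684/A) ∫ dt, giving 2√h = 2√h₀ − (0.00684/A) t.
Tank is empty when √h = 0: t_empty = 2A√h₀/0.00684.
t_empty = 2·4.65·√2.45/0.00684 = 9.3000·1.5652/0.00684 = 2128.2 s.

2130 s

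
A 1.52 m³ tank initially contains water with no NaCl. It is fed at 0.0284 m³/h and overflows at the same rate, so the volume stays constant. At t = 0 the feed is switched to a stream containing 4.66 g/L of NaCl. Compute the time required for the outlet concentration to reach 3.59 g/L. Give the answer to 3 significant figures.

78.7 h

Species balance: V dC/dt = Q(C_in − C) ⇒ τ = V/Q = 53.521 h.
C(t) = C_in + (C₀ − C_in) e^(−t/τ). Set C = 3.59 and solve for t:
e^(−t/τ) = (C − C_in)/(C₀ − C_in) = (3.59 − 4.66)/(0 − 4.66) = 0.22961
t = −τ ln(…) = 53.521 × 1.4714 = 78.749 h.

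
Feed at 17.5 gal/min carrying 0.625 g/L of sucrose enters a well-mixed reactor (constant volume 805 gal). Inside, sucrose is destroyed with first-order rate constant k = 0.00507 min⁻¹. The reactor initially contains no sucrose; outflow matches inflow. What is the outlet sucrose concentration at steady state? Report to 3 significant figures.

V dC/dt = Q(C_in − C) − k V C.
At steady state: 0 = Q C_in − (Q + kV) C_ss, so C_ss = Q C_in/(Q + kV).
C_ss = 17.5·0.625/(17.5 + 0.00507·805) = 10.938/21.581 = 0.50680 g/L.

0.507 g/L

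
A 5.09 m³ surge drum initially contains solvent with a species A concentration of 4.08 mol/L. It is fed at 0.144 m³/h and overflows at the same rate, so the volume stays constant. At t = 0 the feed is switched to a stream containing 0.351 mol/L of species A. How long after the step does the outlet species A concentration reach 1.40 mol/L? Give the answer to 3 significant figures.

44.8 h

Species balance: V dC/dt = Q(C_in − C) ⇒ τ = V/Q = 35.347 h.
C(t) = C_in + (C₀ − C_in) e^(−t/τ). Set C = 1.40 and solve for t:
e^(−t/τ) = (C − C_in)/(C₀ − C_in) = (1.40 − 0.351)/(4.08 − 0.351) = 0.28131
t = −τ ln(…) = 35.347 × 1.2683 = 44.831 h.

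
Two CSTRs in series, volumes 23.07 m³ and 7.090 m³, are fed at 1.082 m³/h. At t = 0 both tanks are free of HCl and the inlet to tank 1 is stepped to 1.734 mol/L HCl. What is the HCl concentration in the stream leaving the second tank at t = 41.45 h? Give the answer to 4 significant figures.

Each tank obeys Vᵢ dCᵢ/dt = Q(Cᵢ₋₁ − Cᵢ), so τᵢ = Vᵢ/Q.
τ₁ = 23.07/1.082 = 21.3216 h; τ₂ = 7.090/1.082 = 6.55268 h.
Solving the cascade with C₁(0)=C₂(0)=0 gives C₂(t) = C_in[1 − (τ₁ e^(−t/τ₁) − τ₂ e^(−t/τ₂))/(τ₁ − τ₂)].
At t = 41.45: e^(−t/τ₁) = 0.143125, e^(−t/τ₂) = 0.00178979.
C₂ = 1.734·[1 − (21.3216·0.143125 − 6.55268·0.00178979)/(14.7689)] = 1.734·0.794167 = 1.37709 mol/L.

1.377 mol/L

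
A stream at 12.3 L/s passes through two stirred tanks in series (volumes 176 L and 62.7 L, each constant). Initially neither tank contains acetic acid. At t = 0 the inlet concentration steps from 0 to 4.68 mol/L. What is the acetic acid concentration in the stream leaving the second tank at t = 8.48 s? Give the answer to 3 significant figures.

Time constants: τᵢ = Vᵢ/Q for each well-mixed tank.
τ₁ = 176/12.3 = 14.309 s; τ₂ = 62.7/12.3 = 5.0976 s.
Tank 1: C₁ = C_in(1 − e^(−t/τ₁)). Tank 2 (τ₁ ≠ τ₂): C₂ = C_in[1 − (τ₁ e^(−t/τ₁) − τ₂ e^(−t/τ₂))/(τ₁ − τ₂)].
At t = 8.48: e^(−t/τ₁) = 0.55287, e^(−t/τ₂) = 0.18947.
C₂ = 4.68·[1 − (14.309·0.55287 − 5.0976·0.18947)/(9.2114)] = 4.68·0.24603 = 1.1514 mol/L.

1.15 mol/L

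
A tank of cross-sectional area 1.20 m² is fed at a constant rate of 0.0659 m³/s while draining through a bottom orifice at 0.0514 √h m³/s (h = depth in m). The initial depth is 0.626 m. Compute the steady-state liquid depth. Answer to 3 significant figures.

Level balance: A dh/dt = 0.0659 − 0.0514 √h. Setting dh/dt = 0:
Q_in = 0.0514 √h_ss ⇒ √h_ss = 0.0659/0.0514 = 1.2821.
h_ss = 1.2821² = 1.6438 m. (Since h₀ = 0.626 m < h_ss, the level will rise toward this value.)

1.64 m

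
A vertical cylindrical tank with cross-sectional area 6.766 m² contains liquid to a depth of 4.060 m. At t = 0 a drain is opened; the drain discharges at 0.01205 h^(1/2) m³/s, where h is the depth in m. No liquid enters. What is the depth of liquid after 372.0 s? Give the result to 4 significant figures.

2.835 m

With no inflow, A dh/dt = −0.01205 √h.
∫ h^(−1/2) dh = −(0.01205/A) ∫ dt, giving 2√h = 2√h₀ − (0.01205/A) t.
√h = √4.060 − 0.01205·372.0/(2·6.766) = 2.01494 − 0.331259 = 1.68368.
h = 1.68368² = 2.83479 m.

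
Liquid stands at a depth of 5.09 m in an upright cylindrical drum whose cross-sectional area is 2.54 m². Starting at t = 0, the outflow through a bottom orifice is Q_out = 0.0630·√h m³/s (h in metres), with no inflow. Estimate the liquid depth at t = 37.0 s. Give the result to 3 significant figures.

With no inflow, A dh/dt = −0.0630 √h.
This is separable: 2 d(√h)/dt = −0.0630/A, so √h = √h₀ − (0.0630/(2A)) t.
√h = √5.09 − 0.0630·37.0/(2·2.54) = 2.2561 − 0.45886 = 1.7972.
h = 1.7972² = 3.2301 m.

3.23 m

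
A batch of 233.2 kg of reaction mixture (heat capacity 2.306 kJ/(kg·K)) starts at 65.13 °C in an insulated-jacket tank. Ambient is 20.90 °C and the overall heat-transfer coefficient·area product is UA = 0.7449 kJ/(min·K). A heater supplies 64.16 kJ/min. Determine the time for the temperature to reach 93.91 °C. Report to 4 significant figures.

First-law balance (no shaft work): M c_p dT/dt = −UA(T − T_amb) + Q̇.
τ = M c_p/UA = 721.921 min; T_ss = T_amb + Q̇/UA = 20.90 + 64.16/0.7449 = 107.032 °C.
T(t) = T_ss + (T₀ − T_ss)e^(−t/τ); set T = 93.91:
t = −τ ln[(T − T_ss)/(T₀ − T_ss)] = −721.921 · ln(0.313165) = 838.168 min.

838.2 min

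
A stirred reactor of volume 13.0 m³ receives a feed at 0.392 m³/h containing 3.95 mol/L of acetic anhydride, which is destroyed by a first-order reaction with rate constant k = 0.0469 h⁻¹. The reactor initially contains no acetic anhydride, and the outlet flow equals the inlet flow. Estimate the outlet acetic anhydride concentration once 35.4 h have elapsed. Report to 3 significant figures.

1.44 mol/L

Species balance: V dC/dt = Q C_in − Q C − k V C.
This is linear with rate a = Q/V + k = 0.077054 h⁻¹.
C_ss = Q C_in/(Q + kV) = 1.5458 mol/L; C(t) = C_ss + (C₀ − C_ss) e^(−a t).
C(35.4) = 1.5458 + (-1.5458)·e^(−0.077054·35.4) = 1.5458 + (-1.5458)·0.065369 = 1.4447 mol/L.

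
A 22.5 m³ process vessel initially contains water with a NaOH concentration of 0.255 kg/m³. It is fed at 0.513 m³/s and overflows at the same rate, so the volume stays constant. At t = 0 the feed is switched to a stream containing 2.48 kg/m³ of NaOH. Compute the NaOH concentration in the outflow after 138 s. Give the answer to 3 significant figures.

Species balance on the tank: V dC/dt = Q(C_in − C).
So dC/dt = (C_in − C)/τ with τ = V/Q = 22.5/0.513 = 43.860 s.
Integrating: C(t) = C_in + (C₀ − C_in) e^(−t/τ).
C(138) = 2.48 + (0.255 − 2.48)·e^(−138/43.860) = 2.48 + (-2.2250)·0.043007 = 2.3843 kg/m³.

2.38 kg/m³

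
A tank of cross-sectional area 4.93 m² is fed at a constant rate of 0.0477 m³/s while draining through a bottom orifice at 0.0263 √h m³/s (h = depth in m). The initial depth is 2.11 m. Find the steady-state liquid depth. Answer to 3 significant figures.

3.29 m

Level balance: A dh/dt = 0.0477 − 0.0263 √h. Setting dh/dt = 0:
Q_in = 0.0263 √h_ss ⇒ √h_ss = 0.0477/0.0263 = 1.8137.
h_ss = 1.8137² = 3.2895 m. (Since h₀ = 2.11 m < h_ss, the level will rise toward this value.)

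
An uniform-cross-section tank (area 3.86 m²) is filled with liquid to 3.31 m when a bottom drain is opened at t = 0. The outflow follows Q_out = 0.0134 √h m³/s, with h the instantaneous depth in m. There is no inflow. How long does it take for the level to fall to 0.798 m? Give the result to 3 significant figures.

534 s

Unsteady balance on liquid volume: A dh/dt = −0.0134 √h.
Separate and integrate: 2(√h − √h₀) = −(0.0134/A) t.
t = 2A(√h₀ − √h)/0.0134 = 2·3.86·(√3.31 − √0.798)/0.0134
  = 7.7200 × (1.8193 − 0.89331) / 0.0134 = 533.51 s.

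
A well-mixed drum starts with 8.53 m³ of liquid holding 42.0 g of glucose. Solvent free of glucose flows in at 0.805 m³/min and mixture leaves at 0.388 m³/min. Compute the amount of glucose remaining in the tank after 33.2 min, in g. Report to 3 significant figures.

Total volume: dV/dt = Q_in − Q_out = 0.41700 m³/min, so V(t) = 8.53 + 0.41700 t and V(33.2) = 22.374 m³.
Solute balance: dm/dt = 0 − Q_out C = −Q_out m/V(t).
Separate: dm/m = −Q_out dt/V(t) ⇒ ln(m/m₀) = −(Q_out/(Q_in−Q_out)) ln(V/V₀).
m = m₀ (V₀/V)^(Q_out/(Q_in−Q_out)) = 42.0 × (8.53/22.374)^(0.93046) = 17.123 g.

17.1 g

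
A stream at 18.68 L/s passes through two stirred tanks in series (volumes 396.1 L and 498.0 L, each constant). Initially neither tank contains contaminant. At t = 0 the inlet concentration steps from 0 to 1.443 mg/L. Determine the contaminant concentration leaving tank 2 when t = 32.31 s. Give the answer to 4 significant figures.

Species balance on tank i: dCᵢ/dt = (Cᵢ₋₁ − Cᵢ)/τᵢ with τᵢ = Vᵢ/Q.
τ₁ = 396.1/18.68 = 21.2045 s; τ₂ = 498.0/18.68 = 26.6595 s.
Tank 1: C₁ = C_in(1 − e^(−t/τ₁)). Tank 2 (τ₁ ≠ τ₂): C₂ = C_in[1 − (τ₁ e^(−t/τ₁) − τ₂ e^(−t/τ₂))/(τ₁ − τ₂)].
At t = 32.31: e^(−t/τ₁) = 0.217897, e^(−t/τ₂) = 0.297617.
C₂ = 1.443·[1 − (21.2045·0.217897 − 26.6595·0.297617)/(-5.45503)] = 1.443·0.392502 = 0.566380 mg/L.

0.5664 mg/L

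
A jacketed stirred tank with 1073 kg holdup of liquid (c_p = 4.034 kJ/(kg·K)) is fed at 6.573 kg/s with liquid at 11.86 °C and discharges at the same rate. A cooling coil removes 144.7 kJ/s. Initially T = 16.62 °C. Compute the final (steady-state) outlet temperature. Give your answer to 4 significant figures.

6.403 °C

M c_p dT/dt = ṁ c_p (T_in − T) − Q̇.
At steady state dT/dt = 0 ⇒ T_ss = T_in − Q̇/(ṁ c_p) = 11.86 − 144.7/(6.573·4.034) = 6.40281 °C.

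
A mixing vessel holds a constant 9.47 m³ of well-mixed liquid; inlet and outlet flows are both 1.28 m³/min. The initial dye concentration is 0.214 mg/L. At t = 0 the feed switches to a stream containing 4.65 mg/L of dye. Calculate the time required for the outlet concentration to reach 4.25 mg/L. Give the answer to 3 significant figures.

Species balance: V dC/dt = Q(C_in − C) ⇒ τ = V/Q = 7.3984 min.
C(t) = C_in + (C₀ − C_in) e^(−t/τ). Set C = 4.25 and solve for t:
e^(−t/τ) = (C − C_in)/(C₀ − C_in) = (4.25 − 4.65)/(0.214 − 4.65) = 0.090171
t = −τ ln(…) = 7.3984 × 2.4060 = 17.801 min.

17.8 min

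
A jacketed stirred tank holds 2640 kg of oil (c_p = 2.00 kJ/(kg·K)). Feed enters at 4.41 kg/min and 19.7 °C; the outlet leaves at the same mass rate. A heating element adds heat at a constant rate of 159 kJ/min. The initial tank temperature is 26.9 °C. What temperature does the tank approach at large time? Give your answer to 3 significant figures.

M c_p dT/dt = ṁ c_p (T_in − T) + Q̇.
At steady state dT/dt = 0 ⇒ T_ss = T_in + Q̇/(ṁ c_p) = 19.7 + 159/(4.41·2.00) = 37.727 °C.

37.7 °C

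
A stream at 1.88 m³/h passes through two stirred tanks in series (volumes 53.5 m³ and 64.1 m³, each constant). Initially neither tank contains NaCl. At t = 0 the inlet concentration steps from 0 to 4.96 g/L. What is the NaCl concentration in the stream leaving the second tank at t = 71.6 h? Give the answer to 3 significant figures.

3.31 g/L

Species balance on tank i: dCᵢ/dt = (Cᵢ₋₁ − Cᵢ)/τᵢ with τᵢ = Vᵢ/Q.
τ₁ = 53.5/1.88 = 28.457 h; τ₂ = 64.1/1.88 = 34.096 h.
Solving the cascade with C₁(0)=C₂(0)=0 gives C₂(t) = C_in[1 − (τ₁ e^(−t/τ₁) − τ₂ e^(−t/τ₂))/(τ₁ − τ₂)].
At t = 71.6: e^(−t/τ₁) = 0.080779, e^(−t/τ₂) = 0.12246.
C₂ = 4.96·[1 − (28.457·0.080779 − 34.096·0.12246)/(-5.6383)] = 4.96·0.66717 = 3.3092 g/L.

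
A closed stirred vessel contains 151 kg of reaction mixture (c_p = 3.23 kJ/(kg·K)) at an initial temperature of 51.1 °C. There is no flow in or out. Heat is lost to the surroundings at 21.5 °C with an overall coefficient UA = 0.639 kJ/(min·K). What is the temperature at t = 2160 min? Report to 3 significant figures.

23.2 °C

First-law balance (no shaft work): M c_p dT/dt = −UA(T − T_amb).
dT/dt = (T_ss − T)/τ with T_ss = T_amb = 21.500 °C, τ = M c_p/UA = 151·3.23/0.639 = 763.27 min.
Integrating: T(t) = T_ss + (T₀ − T_ss) e^(−t/τ).
T(2160) = 21.500 + (29.600)·0.059017 = 23.247 °C.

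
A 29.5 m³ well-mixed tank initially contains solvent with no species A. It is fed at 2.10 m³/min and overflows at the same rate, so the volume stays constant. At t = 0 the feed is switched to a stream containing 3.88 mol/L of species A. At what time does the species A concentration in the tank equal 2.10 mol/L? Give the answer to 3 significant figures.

10.9 min

Species balance on the tank: V dC/dt = Q(C_in − C), so τ = V/Q = 14.048 min.
C(t) = C_in + (C₀ − C_in) e^(−t/τ). Set C = 2.10 and solve for t:
e^(−t/τ) = (C − C_in)/(C₀ − C_in) = (2.10 − 3.88)/(0 − 3.88) = 0.45876
t = −τ ln(…) = 14.048 × 0.77922 = 10.946 min.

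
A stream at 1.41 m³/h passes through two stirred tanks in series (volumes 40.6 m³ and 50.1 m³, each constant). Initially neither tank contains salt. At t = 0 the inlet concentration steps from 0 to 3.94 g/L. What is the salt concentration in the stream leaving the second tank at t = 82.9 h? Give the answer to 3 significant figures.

Time constants: τᵢ = Vᵢ/Q for each well-mixed tank.
τ₁ = 40.6/1.41 = 28.794 h; τ₂ = 50.1/1.41 = 35.532 h.
Solving the cascade with C₁(0)=C₂(0)=0 gives C₂(t) = C_in[1 − (τ₁ e^(−t/τ₁) − τ₂ e^(−t/τ₂))/(τ₁ − τ₂)].
At t = 82.9: e^(−t/τ₁) = 0.056189, e^(−t/τ₂) = 0.096993.
C₂ = 3.94·[1 − (28.794·0.056189 − 35.532·0.096993)/(-6.7376)] = 3.94·0.72862 = 2.8708 g/L.

2.87 g/L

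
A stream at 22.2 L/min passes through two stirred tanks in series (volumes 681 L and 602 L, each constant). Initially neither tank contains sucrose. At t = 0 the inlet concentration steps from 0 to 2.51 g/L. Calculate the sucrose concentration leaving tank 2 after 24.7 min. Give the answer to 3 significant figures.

Each tank obeys Vᵢ dCᵢ/dt = Q(Cᵢ₋₁ − Cᵢ), so τᵢ = Vᵢ/Q.
τ₁ = 681/22.2 = 30.676 min; τ₂ = 602/22.2 = 27.117 min.
Solving the cascade with C₁(0)=C₂(0)=0 gives C₂(t) = C_in[1 − (τ₁ e^(−t/τ₁) − τ₂ e^(−t/τ₂))/(τ₁ − τ₂)].
At t = 24.7: e^(−t/τ₁) = 0.44700, e^(−t/τ₂) = 0.40218.
C₂ = 2.51·[1 − (30.676·0.44700 − 27.117·0.40218)/(3.5586)] = 2.51·0.21144 = 0.53072 g/L.

0.531 g/L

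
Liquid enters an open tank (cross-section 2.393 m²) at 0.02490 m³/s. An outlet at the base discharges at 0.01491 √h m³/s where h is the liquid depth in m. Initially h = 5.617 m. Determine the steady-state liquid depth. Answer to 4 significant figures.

2.789 m

Level balance: A dh/dt = 0.02490 − 0.01491 √h. Setting dh/dt = 0:
Q_in = 0.01491 √h_ss ⇒ √h_ss = 0.02490/0.01491 = 1.67002.
h_ss = 1.67002² = 2.78897 m. (Since h₀ = 5.617 m > h_ss, the level will fall toward this value.)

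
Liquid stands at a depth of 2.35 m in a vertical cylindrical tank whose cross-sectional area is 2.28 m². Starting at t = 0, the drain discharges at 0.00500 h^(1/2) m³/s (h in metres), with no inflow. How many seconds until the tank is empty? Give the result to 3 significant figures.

1400 s

A dh/dt = −Q_out = −0.00500 √h.
Separate and integrate: 2(√h − √h₀) = −(0.00500/A) t.
Set h = 0: 2√h₀ = (0.00500/A) t_empty ⇒ t_empty = 2A√h₀/0.00500.
t_empty = 2·2.28·√2.35/0.00500 = 4.5600·1.5330/0.00500 = 1398.1 s.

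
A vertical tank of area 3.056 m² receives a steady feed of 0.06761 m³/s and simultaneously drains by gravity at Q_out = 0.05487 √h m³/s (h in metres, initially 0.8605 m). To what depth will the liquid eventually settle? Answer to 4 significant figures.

1.518 m

A dh/dt = Q_in − 0.05487 √h. Steady state requires inflow = outflow:
Q_in = 0.05487 √h_ss ⇒ √h_ss = 0.06761/0.05487 = 1.23219.
h_ss = 1.23219² = 1.51828 m. (Since h₀ = 0.8605 m < h_ss, the level will rise toward this value.)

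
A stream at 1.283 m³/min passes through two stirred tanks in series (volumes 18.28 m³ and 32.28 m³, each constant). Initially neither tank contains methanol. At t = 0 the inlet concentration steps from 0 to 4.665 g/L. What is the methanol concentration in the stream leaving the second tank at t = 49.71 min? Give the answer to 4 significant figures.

Each tank obeys Vᵢ dCᵢ/dt = Q(Cᵢ₋₁ − Cᵢ), so τᵢ = Vᵢ/Q.
τ₁ = 18.28/1.283 = 14.2479 min; τ₂ = 32.28/1.283 = 25.1598 min.
Tank 1: C₁ = C_in(1 − e^(−t/τ₁)). Tank 2 (τ₁ ≠ τ₂): C₂ = C_in[1 − (τ₁ e^(−t/τ₁) − τ₂ e^(−t/τ₂))/(τ₁ − τ₂)].
At t = 49.71: e^(−t/τ₁) = 0.0305330, e^(−t/τ₂) = 0.138654.
C₂ = 4.665·[1 − (14.2479·0.0305330 − 25.1598·0.138654)/(-10.9119)] = 4.665·0.720170 = 3.35960 g/L.

3.360 g/L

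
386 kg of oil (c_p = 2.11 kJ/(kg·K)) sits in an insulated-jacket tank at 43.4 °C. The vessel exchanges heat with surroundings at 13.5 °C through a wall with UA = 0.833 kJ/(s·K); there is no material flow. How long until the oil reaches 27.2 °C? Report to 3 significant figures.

763 s

M c_p dT/dt = −UA(T − T_amb).
τ = M c_p/UA = 977.74 s; T_ss = T_amb = 13.500 °C.
T(t) = T_ss + (T₀ − T_ss)e^(−t/τ); set T = 27.2:
t = −τ ln[(T − T_ss)/(T₀ − T_ss)] = −977.74 · ln(0.45819) = 763.09 s.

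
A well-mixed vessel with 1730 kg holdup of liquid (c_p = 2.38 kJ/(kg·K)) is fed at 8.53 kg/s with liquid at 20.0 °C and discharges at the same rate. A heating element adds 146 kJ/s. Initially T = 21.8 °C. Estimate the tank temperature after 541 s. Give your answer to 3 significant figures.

26.8 °C

M c_p dT/dt = ṁ c_p (T_in − T) + Q̇.
Rearrange: dT/dt = (T_ss − T)/τ with τ = M/ṁ = 202.81 s and T_ss = T_in + Q̇/(ṁ c_p) = 27.192 °C.
This is linear first-order; T(t) = T_ss + (T₀ − T_ss) e^(−t/τ).
T(541) = 27.192 + (-5.3916)·e^(−541/202.81) = 27.192 + (-5.3916)·0.069427 = 26.817 °C.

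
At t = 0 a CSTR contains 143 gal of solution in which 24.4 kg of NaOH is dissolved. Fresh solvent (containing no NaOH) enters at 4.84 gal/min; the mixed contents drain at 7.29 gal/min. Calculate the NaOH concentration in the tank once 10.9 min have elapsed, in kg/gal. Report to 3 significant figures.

0.113 kg/gal

Let m(t) be the amount of NaOH. Volume: V(t) = V₀ + (Q_in − Q_out) t = 143 − 2.4500 t; V(10.9) = 116.30 gal.
Species balance (pure solvent in): dm/dt = −Q_out · m/V(t).
Separate: dm/m = −Q_out dt/V(t) ⇒ ln(m/m₀) = −(Q_out/(Q_in−Q_out)) ln(V/V₀).
m = m₀ (V₀/V)^(Q_out/(Q_in−Q_out)) = 24.4 × (143/116.30)^(-2.9755) = 13.191 kg.
C = m/V = 13.191/116.30 = 0.11342 kg/gal.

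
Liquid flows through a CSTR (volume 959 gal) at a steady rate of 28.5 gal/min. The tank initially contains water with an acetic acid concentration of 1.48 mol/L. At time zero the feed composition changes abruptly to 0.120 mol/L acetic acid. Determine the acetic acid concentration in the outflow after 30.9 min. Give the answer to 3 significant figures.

Unsteady species balance (constant V, well mixed): V dC/dt = Q(C_in − C).
So dC/dt = (C_in − C)/τ with τ = V/Q = 959/28.5 = 33.649 min.
This is linear first-order; C(t) = C_in + (C₀ − C_in) e^(−t/τ).
C(30.9) = 0.120 + (1.48 − 0.120)·e^(−30.9/33.649) = 0.120 + (1.3600)·0.39920 = 0.66291 mol/L.

0.663 mol/L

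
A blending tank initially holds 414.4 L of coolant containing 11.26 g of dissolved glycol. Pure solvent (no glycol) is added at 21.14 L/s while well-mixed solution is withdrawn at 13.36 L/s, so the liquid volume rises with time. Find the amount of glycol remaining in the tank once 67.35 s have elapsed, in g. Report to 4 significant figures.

2.767 g

Total volume: dV/dt = Q_in − Q_out = 7.78000 L/s, so V(t) = 414.4 + 7.78000 t and V(67.35) = 938.383 L.
Solute balance: dm/dt = 0 − Q_out C = −Q_out m/V(t).
Separate: dm/m = −Q_out dt/V(t) ⇒ ln(m/m₀) = −(Q_out/(Q_in−Q_out)) ln(V/V₀).
m = m₀ (V₀/V)^(Q_out/(Q_in−Q_out)) = 11.26 × (414.4/938.383)^(1.71722) = 2.76689 g.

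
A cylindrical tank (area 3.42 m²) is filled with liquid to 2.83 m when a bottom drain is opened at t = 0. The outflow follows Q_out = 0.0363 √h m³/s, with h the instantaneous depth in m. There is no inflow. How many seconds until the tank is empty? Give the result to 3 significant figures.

317 s

Volume balance on the tank: A dh/dt = −0.0363 √h.
Separate and integrate: 2(√h − √h₀) = −(0.0363/A) t.
Set h = 0: 2√h₀ = (0.0363/A) t_empty ⇒ t_empty = 2A√h₀/0.0363.
t_empty = 2·3.42·√2.83/0.0363 = 6.8400·1.6823/0.0363 = 316.99 s.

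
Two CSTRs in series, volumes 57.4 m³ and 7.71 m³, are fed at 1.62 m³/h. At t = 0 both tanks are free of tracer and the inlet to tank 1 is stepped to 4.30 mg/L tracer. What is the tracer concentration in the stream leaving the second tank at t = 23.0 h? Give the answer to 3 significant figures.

1.71 mg/L

Species balance on tank i: dCᵢ/dt = (Cᵢ₋₁ − Cᵢ)/τᵢ with τᵢ = Vᵢ/Q.
τ₁ = 57.4/1.62 = 35.432 h; τ₂ = 7.71/1.62 = 4.7593 h.
Tank 1: C₁ = C_in(1 − e^(−t/τ₁)). Tank 2 (τ₁ ≠ τ₂): C₂ = C_in[1 − (τ₁ e^(−t/τ₁) − τ₂ e^(−t/τ₂))/(τ₁ − τ₂)].
At t = 23.0: e^(−t/τ₁) = 0.52250, e^(−t/τ₂) = 0.0079651.
C₂ = 4.30·[1 − (35.432·0.52250 − 4.7593·0.0079651)/(30.673)] = 4.30·0.39766 = 1.7100 mg/L.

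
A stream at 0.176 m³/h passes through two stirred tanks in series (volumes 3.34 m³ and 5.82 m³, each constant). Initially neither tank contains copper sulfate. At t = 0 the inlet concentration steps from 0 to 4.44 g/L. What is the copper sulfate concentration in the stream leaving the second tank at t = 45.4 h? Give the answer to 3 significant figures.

2.35 g/L

Species balance on tank i: dCᵢ/dt = (Cᵢ₋₁ − Cᵢ)/τᵢ with τᵢ = Vᵢ/Q.
τ₁ = 3.34/0.176 = 18.977 h; τ₂ = 5.82/0.176 = 33.068 h.
Tank 1: C₁ = C_in(1 − e^(−t/τ₁)). Tank 2 (τ₁ ≠ τ₂): C₂ = C_in[1 − (τ₁ e^(−t/τ₁) − τ₂ e^(−t/τ₂))/(τ₁ − τ₂)].
At t = 45.4: e^(−t/τ₁) = 0.091416, e^(−t/τ₂) = 0.25337.
C₂ = 4.44·[1 − (18.977·0.091416 − 33.068·0.25337)/(-14.091)] = 4.44·0.52852 = 2.3466 g/L.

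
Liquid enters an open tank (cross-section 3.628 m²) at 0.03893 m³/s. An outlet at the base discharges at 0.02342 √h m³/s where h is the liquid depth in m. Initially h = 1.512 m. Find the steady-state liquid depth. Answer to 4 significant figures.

Level balance: A dh/dt = 0.03893 − 0.02342 √h. Setting dh/dt = 0:
Q_in = 0.02342 √h_ss ⇒ √h_ss = 0.03893/0.02342 = 1.66225.
h_ss = 1.66225² = 2.76309 m. (Since h₀ = 1.512 m < h_ss, the level will rise toward this value.)

2.763 m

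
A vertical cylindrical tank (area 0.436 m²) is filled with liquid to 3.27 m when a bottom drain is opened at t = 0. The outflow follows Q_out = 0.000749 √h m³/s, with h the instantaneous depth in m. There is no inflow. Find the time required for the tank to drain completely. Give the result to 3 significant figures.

2110 s

With no inflow, A dh/dt = −0.000749 √h.
Separate and integrate: 2(√h − √h₀) = −(0.000749/A) t.
Set h = 0: 2√h₀ = (0.000749/A) t_empty ⇒ t_empty = 2A√h₀/0.000749.
t_empty = 2·0.436·√3.27/0.000749 = 0.87200·1.8083/0.000749 = 2105.3 s.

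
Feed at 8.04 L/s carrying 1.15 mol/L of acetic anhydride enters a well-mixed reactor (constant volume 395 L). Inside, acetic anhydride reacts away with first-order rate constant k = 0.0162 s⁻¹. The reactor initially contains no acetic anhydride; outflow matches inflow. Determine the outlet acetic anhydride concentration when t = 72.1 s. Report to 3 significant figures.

0.594 mol/L

Accumulation = in − out − consumed: V dC/dt = Q C_in − Q C − k V C.
dC/dt = (Q/V) C_in − (Q/V + k) C; effective rate a = Q/V + k = 0.020354 + 0.0162 = 0.036554 s⁻¹.
C_ss = Q C_in/(Q + kV) = 0.64035 mol/L; C(t) = C_ss + (C₀ − C_ss) e^(−a t).
C(72.1) = 0.64035 + (-0.64035)·e^(−0.036554·72.1) = 0.64035 + (-0.64035)·0.071678 = 0.59445 mol/L.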